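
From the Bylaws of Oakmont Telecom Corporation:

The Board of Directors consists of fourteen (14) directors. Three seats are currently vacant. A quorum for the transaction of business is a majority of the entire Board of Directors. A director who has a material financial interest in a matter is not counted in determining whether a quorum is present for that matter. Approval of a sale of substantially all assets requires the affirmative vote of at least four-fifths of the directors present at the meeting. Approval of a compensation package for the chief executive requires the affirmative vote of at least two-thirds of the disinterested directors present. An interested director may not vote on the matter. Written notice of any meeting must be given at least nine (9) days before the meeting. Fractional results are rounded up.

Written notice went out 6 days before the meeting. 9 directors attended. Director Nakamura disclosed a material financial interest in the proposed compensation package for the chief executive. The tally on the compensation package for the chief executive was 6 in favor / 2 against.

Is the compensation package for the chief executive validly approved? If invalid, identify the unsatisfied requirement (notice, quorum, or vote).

Notice: 6 days given; 9 required (6 < 9). Not satisfied.
Quorum: 9 present, but the 1 interested director does not count, leaving 8. Quorum is 8. Satisfied.
Vote: the compensation package for the chief executive requires two-thirds of the disinterested directors present (9 − 1 = 8). 2/3 of 8 = 5.33, rounded up to 6, so 6 affirmative votes are needed; 6 voted in favor. Satisfied.

Invalid — notice requirement not satisfied.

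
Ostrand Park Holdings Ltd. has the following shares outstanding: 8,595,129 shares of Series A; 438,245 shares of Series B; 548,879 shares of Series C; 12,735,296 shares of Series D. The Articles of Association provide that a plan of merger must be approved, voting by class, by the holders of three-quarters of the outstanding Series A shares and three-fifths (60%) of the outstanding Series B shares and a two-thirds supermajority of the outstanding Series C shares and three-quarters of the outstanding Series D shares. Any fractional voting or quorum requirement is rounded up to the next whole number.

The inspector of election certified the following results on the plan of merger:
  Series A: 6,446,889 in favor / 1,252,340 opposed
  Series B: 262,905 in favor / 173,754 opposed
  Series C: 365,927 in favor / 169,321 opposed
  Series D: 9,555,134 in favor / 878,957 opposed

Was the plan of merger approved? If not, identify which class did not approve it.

Not approved — the Series B shares did not give the required vote.

Series A: 3/4 of 8595129 = 6446346.75, rounded up to 6446347; 6,446,347 required, 6,446,889 in favor — approved.
Series B: 3/5 of 438245 = 262947; 262,947 required, 262,905 in favor — not approved.
Series C: 2/3 of 548879 = 365919.33, rounded up to 365920; 365,920 required, 365,927 in favor — approved.
Series D: 3/4 of 12735296 = 9551472; 9,551,472 required, 9,555,134 in favor — approved.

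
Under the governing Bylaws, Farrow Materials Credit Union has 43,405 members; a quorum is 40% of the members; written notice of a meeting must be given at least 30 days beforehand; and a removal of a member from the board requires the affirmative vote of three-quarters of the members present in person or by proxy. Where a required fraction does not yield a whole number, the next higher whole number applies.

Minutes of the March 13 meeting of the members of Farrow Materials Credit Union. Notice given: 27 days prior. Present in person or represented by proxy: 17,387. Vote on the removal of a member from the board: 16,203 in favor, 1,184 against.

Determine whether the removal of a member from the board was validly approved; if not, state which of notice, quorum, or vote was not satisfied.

Invalid — notice requirement not satisfied.

Notice: 27 days given; 30 required. Not satisfied.
Quorum: 40% of 43,405 = 17,362; 17,387 present. Satisfied.
Vote: requires three-fourths of those present (17,387); 3/4 of 17387 = 13040.25, rounded up to 13041, so 13,041 needed; 16,203 in favor. Satisfied.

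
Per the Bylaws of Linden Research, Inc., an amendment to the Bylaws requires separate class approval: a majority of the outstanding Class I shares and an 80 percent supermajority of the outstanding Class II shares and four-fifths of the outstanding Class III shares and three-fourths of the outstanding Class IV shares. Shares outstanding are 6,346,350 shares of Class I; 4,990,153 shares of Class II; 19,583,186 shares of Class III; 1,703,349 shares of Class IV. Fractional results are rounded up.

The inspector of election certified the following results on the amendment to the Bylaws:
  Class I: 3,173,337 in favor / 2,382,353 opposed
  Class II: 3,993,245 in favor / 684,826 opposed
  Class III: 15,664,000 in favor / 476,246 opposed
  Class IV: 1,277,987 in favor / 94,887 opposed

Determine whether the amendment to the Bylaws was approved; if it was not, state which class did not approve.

Class I: a majority of 6346350 is 3173176; 3,173,176 required, 3,173,337 in favor — approved.
Class II: 4/5 of 4990153 = 3992122.40, rounded up to 3992123; 3,992,123 required, 3,993,245 in favor — approved.
Class III: 4/5 of 19583186 = 15666548.80, rounded up to 15666549; 15,666,549 required, 15,664,000 in favor — not approved.
Class IV: 3/4 of 1703349 = 1277511.75, rounded up to 1277512; 1,277,512 required, 1,277,987 in favor — approved.

Not approved — the Class III shares did not give the required vote.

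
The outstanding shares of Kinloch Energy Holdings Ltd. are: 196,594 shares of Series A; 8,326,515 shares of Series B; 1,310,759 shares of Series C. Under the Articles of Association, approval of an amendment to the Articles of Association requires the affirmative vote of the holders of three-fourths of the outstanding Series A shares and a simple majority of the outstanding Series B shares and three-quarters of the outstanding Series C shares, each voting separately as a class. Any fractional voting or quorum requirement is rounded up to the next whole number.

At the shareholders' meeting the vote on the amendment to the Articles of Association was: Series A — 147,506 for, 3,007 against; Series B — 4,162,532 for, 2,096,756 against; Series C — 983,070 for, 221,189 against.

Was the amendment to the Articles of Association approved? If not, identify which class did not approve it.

Series A: 3/4 of 196594 = 147445.50, rounded up to 147446; 147,446 required, 147,506 in favor — approved.
Series B: a majority of 8326515 is 4163258; 4,163,258 required, 4,162,532 in favor — not approved.
Series C: 3/4 of 1310759 = 983069.25, rounded up to 983070; 983,070 required, 983,070 in favor — approved.

Not approved — the Series B shares did not give the required vote.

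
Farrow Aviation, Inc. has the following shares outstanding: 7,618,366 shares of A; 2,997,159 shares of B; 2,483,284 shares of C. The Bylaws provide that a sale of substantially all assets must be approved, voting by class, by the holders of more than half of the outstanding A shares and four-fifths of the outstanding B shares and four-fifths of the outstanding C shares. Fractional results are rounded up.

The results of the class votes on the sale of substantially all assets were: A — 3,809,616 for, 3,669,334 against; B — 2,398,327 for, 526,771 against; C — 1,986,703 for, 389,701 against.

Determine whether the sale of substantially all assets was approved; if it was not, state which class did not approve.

Approved — every class gave the required vote.

A: a majority of 7618366 is 3809184; 3,809,184 required, 3,809,616 in favor — approved.
B: 4/5 of 2997159 = 2397727.20, rounded up to 2397728; 2,397,728 required, 2,398,327 in favor — approved.
C: 4/5 of 2483284 = 1986627.20, rounded up to 1986628; 1,986,628 required, 1,986,703 in favor — approved.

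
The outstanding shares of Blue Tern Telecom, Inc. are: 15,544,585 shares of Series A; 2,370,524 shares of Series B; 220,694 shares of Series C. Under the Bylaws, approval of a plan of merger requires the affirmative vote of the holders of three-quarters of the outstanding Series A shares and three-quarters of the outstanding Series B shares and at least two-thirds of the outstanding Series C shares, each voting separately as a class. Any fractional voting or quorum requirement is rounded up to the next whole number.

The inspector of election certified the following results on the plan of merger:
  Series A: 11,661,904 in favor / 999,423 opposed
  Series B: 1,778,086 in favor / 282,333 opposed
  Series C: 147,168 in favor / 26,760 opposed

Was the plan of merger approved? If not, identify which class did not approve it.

Series A: 3/4 of 15544585 = 11658438.75, rounded up to 11658439; 11,658,439 required, 11,661,904 in favor — approved.
Series B: 3/4 of 2370524 = 1777893; 1,777,893 required, 1,778,086 in favor — approved.
Series C: 2/3 of 220694 = 147129.33, rounded up to 147130; 147,130 required, 147,168 in favor — approved.

Approved — every class gave the required vote.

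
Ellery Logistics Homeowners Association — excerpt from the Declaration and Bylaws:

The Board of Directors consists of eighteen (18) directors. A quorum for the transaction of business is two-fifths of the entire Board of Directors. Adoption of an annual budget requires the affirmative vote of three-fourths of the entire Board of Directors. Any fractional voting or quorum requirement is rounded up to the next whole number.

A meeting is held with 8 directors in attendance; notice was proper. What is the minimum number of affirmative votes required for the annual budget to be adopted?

The annual budget requires three-fourths of the entire Board of Directors (18).
3/4 of 18 = 13.50, rounded up to 14.
(Only 8 can vote, so the annual budget cannot pass at this meeting, but the required vote is still 14.)

14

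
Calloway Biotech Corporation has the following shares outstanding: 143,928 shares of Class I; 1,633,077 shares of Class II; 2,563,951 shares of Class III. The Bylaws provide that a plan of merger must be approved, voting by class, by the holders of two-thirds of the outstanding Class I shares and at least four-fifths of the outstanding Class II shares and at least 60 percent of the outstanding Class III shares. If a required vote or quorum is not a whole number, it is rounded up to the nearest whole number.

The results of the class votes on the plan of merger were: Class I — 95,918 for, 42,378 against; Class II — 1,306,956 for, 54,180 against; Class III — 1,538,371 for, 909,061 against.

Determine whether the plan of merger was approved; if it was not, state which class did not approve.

Class I: 2/3 of 143928 = 95952; 95,952 required, 95,918 in favor — not approved.
Class II: 4/5 of 1633077 = 1306461.60, rounded up to 1306462; 1,306,462 required, 1,306,956 in favor — approved.
Class III: 3/5 of 2563951 = 1538370.60, rounded up to 1538371; 1,538,371 required, 1,538,371 in favor — approved.

Not approved — the Class I shares did not give the required vote.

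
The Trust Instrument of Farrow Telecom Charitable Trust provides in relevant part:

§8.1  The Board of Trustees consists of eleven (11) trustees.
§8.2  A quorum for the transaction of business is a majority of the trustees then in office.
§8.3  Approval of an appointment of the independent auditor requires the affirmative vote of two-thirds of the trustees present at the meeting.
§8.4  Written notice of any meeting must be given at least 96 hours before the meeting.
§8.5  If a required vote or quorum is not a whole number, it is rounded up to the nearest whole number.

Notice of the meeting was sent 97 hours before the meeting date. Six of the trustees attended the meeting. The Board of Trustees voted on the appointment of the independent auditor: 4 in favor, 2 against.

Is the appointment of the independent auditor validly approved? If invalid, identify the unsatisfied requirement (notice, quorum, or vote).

Valid — all requirements satisfied.

Notice: 97 hours given; 96 required (97 ≥ 96). Satisfied.
Quorum: 6 present; quorum is 6. Satisfied.
Vote: the appointment of the independent auditor requires two-thirds of the trustees present (6). 2/3 of 6 = 4, so 4 affirmative votes are needed; 4 voted in favor. Satisfied.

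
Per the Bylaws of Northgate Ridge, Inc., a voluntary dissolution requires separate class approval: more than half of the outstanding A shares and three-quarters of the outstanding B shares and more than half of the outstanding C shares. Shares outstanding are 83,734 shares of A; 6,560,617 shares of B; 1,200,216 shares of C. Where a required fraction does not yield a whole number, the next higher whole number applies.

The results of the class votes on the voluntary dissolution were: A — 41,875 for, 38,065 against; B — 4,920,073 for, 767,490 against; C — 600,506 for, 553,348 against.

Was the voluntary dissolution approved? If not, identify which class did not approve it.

A: a majority of 83734 is 41868; 41,868 required, 41,875 in favor — approved.
B: 3/4 of 6560617 = 4920462.75, rounded up to 4920463; 4,920,463 required, 4,920,073 in favor — not approved.
C: a majority of 1200216 is 600109; 600,109 required, 600,506 in favor — approved.

Not approved — the B shares did not give the required vote.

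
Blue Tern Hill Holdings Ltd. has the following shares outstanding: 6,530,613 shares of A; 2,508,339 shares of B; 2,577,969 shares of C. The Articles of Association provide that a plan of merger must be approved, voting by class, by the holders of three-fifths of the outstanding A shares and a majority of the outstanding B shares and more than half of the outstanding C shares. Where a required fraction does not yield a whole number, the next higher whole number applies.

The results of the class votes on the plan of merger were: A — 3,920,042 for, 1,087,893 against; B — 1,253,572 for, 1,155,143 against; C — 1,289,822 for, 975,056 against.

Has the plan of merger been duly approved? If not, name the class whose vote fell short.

A: 3/5 of 6530613 = 3918367.80, rounded up to 3918368; 3,918,368 required, 3,920,042 in favor — approved.
B: a majority of 2508339 is 1254170; 1,254,170 required, 1,253,572 in favor — not approved.
C: a majority of 2577969 is 1288985; 1,288,985 required, 1,289,822 in favor — approved.

Not approved — the B shares did not give the required vote.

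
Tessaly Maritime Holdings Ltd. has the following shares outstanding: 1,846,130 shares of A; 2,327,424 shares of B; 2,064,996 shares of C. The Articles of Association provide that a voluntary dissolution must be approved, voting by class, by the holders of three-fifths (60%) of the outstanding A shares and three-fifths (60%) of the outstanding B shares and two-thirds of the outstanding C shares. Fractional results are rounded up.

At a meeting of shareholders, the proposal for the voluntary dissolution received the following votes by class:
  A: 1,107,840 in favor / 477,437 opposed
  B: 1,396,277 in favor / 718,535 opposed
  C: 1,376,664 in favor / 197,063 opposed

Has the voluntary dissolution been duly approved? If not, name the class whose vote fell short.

A: 3/5 of 1846130 = 1107678; 1,107,678 required, 1,107,840 in favor — approved.
B: 3/5 of 2327424 = 1396454.40, rounded up to 1396455; 1,396,455 required, 1,396,277 in favor — not approved.
C: 2/3 of 2064996 = 1376664; 1,376,664 required, 1,376,664 in favor — approved.

Not approved — the B shares did not give the required vote.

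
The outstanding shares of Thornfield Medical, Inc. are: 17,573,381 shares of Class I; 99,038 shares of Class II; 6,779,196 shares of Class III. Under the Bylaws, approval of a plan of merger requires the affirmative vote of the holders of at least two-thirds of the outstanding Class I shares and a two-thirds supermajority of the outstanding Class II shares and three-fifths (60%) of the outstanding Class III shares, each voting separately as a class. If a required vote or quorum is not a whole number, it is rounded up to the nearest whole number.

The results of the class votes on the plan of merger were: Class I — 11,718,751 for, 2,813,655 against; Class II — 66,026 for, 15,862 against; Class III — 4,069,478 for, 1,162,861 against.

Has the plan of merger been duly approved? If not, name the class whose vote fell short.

Approved — every class gave the required vote.

Class I: 2/3 of 17573381 = 11715587.33, rounded up to 11715588; 11,715,588 required, 11,718,751 in favor — approved.
Class II: 2/3 of 99038 = 66025.33, rounded up to 66026; 66,026 required, 66,026 in favor — approved.
Class III: 3/5 of 6779196 = 4067517.60, rounded up to 4067518; 4,067,518 required, 4,069,478 in favor — approved.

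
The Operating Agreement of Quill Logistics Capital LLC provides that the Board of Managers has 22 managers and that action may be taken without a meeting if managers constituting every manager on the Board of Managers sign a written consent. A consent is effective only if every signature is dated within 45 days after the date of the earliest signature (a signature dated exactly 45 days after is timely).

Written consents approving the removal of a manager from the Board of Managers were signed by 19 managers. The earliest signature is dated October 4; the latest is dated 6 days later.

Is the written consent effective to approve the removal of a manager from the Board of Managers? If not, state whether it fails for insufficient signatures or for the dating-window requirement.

Not effective — insufficient signatures.

Signatures required: the unanimous vote of 22 — unanimous means all 22, so 22 needed; 19 signed. Insufficient.
Dating window: the latest signature is 6 days after the earliest; the limit is 45 days. Within the window.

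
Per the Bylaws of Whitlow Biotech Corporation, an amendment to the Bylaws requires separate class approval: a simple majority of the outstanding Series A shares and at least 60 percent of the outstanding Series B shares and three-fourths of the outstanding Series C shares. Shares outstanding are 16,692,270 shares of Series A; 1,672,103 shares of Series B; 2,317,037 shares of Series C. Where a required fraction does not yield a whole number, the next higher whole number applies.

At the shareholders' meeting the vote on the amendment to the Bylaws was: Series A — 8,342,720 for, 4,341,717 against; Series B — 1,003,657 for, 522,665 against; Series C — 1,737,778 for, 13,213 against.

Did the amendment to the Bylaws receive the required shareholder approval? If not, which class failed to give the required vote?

Series A: a majority of 16692270 is 8346136; 8,346,136 required, 8,342,720 in favor — not approved.
Series B: 3/5 of 1672103 = 1003261.80, rounded up to 1003262; 1,003,262 required, 1,003,657 in favor — approved.
Series C: 3/4 of 2317037 = 1737777.75, rounded up to 1737778; 1,737,778 required, 1,737,778 in favor — approved.

Not approved — the Series A shares did not give the required vote.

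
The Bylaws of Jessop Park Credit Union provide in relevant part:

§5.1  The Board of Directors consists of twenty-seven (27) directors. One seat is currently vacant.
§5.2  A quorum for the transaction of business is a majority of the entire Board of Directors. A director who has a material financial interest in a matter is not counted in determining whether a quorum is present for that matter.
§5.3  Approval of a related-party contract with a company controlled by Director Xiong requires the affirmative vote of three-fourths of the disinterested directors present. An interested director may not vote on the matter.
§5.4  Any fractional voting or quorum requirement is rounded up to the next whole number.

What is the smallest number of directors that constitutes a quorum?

A majority of 27 is 14.

14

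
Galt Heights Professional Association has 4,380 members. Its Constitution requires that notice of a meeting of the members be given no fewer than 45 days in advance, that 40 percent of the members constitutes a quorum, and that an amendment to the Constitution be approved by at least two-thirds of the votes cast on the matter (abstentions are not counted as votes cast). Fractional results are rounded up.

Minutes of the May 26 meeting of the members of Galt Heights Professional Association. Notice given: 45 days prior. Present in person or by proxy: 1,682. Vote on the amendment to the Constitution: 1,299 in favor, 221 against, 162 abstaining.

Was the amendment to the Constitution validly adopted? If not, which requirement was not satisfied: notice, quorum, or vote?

Notice: 45 days given; 45 required. Satisfied.
Quorum: 40% of 4,380 = 1,752; 1,682 present. Not satisfied.
Vote: requires two-thirds of the votes cast (1,682 − 162 abstaining = 1,520); 2/3 of 1520 = 1013.33, rounded up to 1014, so 1,014 needed; 1,299 in favor. Satisfied.

Invalid — quorum requirement not satisfied.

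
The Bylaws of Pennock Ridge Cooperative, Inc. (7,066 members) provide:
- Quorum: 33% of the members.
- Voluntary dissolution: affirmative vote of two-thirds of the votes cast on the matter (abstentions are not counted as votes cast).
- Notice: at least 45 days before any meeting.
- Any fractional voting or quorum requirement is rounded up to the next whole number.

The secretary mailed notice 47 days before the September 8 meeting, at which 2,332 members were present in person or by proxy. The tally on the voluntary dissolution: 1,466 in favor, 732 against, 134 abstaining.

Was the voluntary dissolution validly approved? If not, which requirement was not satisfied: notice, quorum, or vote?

Notice: 47 days given; 45 required. Satisfied.
Quorum: 33% of 7,066 = 2,331.78, rounded up to 2,332; 2,332 present. Satisfied.
Vote: requires two-thirds of the votes cast (2,332 − 134 abstaining = 2,198); 2/3 of 2198 = 1465.33, rounded up to 1466, so 1,466 needed; 1,466 in favor. Satisfied.

Valid — all requirements satisfied.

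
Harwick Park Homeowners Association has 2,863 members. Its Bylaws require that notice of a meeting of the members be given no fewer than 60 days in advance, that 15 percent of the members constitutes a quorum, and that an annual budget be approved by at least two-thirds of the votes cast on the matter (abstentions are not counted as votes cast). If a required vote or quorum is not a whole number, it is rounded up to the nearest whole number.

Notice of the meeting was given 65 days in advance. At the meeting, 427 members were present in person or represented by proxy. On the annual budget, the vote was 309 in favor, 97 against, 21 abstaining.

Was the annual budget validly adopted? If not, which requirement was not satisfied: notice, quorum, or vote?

Notice: 65 days given; 60 required. Satisfied.
Quorum: 15% of 2,863 = 429.45, rounded up to 430; 427 present. Not satisfied.
Vote: requires two-thirds of the votes cast (427 − 21 abstaining = 406); 2/3 of 406 = 270.67, rounded up to 271, so 271 needed; 309 in favor. Satisfied.

Invalid — quorum requirement not satisfied.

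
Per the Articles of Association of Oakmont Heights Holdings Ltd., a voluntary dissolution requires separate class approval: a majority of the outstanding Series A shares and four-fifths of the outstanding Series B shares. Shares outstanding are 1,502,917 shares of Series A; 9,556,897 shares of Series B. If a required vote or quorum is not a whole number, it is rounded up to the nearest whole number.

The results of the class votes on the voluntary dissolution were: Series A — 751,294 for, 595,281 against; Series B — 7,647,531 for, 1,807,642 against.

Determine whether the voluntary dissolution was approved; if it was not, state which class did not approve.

Not approved — the Series A shares did not give the required vote.

Series A: a majority of 1502917 is 751459; 751,459 required, 751,294 in favor — not approved.
Series B: 4/5 of 9556897 = 7645517.60, rounded up to 7645518; 7,645,518 required, 7,647,531 in favor — approved.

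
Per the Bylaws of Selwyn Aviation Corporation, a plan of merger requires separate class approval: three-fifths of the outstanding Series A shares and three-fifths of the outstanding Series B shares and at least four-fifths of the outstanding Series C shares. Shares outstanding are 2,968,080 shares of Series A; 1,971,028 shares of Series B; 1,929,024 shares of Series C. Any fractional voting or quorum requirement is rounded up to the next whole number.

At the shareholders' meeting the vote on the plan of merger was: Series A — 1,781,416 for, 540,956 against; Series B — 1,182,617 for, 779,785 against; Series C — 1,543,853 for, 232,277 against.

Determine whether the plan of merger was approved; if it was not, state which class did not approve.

Approved — every class gave the required vote.

Series A: 3/5 of 2968080 = 1780848; 1,780,848 required, 1,781,416 in favor — approved.
Series B: 3/5 of 1971028 = 1182616.80, rounded up to 1182617; 1,182,617 required, 1,182,617 in favor — approved.
Series C: 4/5 of 1929024 = 1543219.20, rounded up to 1543220; 1,543,220 required, 1,543,853 in favor — approved.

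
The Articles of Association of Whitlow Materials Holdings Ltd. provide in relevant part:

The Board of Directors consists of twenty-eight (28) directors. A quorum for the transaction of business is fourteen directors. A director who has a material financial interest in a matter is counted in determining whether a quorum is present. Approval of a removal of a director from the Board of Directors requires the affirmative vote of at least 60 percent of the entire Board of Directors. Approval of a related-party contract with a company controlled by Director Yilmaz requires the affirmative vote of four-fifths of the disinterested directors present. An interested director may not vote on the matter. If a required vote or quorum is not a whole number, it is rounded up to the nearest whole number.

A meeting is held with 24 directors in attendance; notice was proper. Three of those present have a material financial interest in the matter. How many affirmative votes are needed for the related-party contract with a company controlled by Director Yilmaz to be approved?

17

The related-party contract with a company controlled by Director Yilmaz requires four-fifths of the disinterested directors present (24 − 3 = 21).
4/5 of 21 = 16.80, rounded up to 17.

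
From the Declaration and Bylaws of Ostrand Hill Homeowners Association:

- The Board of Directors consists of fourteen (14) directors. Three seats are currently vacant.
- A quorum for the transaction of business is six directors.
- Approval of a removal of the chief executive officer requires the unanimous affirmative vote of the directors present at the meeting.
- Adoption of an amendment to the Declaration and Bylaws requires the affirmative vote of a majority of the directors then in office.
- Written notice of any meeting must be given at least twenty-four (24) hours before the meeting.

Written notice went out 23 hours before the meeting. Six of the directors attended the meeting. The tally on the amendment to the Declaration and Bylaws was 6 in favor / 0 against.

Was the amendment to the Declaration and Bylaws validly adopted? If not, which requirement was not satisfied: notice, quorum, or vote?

Invalid — notice requirement not satisfied.

Notice: 23 hours given; 24 required (23 < 24). Not satisfied.
Quorum: 6 present; quorum is 6. Satisfied.
Vote: the amendment to the Declaration and Bylaws requires a majority of the directors then in office (11). A majority of 11 is 6, so 6 affirmative votes are needed; 6 voted in favor. Satisfied.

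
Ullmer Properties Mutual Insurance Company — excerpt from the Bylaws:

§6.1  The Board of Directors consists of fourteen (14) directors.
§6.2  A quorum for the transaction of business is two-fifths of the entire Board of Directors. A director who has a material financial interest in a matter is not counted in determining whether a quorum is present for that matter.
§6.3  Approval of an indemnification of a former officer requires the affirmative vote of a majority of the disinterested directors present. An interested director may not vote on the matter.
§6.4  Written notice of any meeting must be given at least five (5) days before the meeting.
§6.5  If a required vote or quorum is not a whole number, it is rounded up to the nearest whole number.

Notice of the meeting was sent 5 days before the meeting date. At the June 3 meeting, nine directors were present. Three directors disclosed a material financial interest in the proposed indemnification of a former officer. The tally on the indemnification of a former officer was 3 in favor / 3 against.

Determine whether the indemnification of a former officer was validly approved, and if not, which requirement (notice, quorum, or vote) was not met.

Invalid — vote requirement not satisfied.

Notice: 5 days given; 5 required (5 ≥ 5). Satisfied.
Quorum: 9 present, but the 3 interested directors do not count, leaving 6. Quorum is 6. Satisfied.
Vote: the indemnification of a former officer requires a majority of the disinterested directors present (9 − 3 = 6). A majority of 6 is 4, so 4 affirmative votes are needed; 3 voted in favor. Not satisfied.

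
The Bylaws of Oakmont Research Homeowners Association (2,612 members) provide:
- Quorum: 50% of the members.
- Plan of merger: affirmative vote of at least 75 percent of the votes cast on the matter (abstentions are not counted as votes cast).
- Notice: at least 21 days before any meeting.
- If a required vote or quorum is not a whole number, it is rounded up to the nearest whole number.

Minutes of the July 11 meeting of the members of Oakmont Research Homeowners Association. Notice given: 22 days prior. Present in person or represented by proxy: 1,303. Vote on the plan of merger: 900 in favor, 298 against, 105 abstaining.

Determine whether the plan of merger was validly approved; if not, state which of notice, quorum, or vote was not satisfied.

Invalid — quorum requirement not satisfied.

Notice: 22 days given; 21 required. Satisfied.
Quorum: 50% of 2,612 = 1,306; 1,303 present. Not satisfied.
Vote: requires three-fourths of the votes cast (1,303 − 105 abstaining = 1,198); 3/4 of 1198 = 898.50, rounded up to 899, so 899 needed; 900 in favor. Satisfied.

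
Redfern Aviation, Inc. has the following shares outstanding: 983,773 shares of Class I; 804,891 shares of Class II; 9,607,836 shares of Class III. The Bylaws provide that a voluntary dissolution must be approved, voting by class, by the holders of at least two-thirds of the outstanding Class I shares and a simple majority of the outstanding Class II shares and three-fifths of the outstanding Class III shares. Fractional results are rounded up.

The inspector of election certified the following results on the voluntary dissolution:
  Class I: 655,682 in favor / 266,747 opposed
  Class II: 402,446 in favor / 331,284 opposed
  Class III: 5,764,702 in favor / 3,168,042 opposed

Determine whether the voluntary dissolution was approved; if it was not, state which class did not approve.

Not approved — the Class I shares did not give the required vote.

Class I: 2/3 of 983773 = 655848.67, rounded up to 655849; 655,849 required, 655,682 in favor — not approved.
Class II: a majority of 804891 is 402446; 402,446 required, 402,446 in favor — approved.
Class III: 3/5 of 9607836 = 5764701.60, rounded up to 5764702; 5,764,702 required, 5,764,702 in favor — approved.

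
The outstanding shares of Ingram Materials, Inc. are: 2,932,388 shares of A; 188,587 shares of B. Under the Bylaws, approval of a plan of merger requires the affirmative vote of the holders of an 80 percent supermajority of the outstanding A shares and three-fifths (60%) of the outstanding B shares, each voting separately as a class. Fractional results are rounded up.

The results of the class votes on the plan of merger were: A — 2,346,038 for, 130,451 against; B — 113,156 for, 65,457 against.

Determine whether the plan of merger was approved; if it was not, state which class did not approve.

Approved — every class gave the required vote.

A: 4/5 of 2932388 = 2345910.40, rounded up to 2345911; 2,345,911 required, 2,346,038 in favor — approved.
B: 3/5 of 188587 = 113152.20, rounded up to 113153; 113,153 required, 113,156 in favor — approved.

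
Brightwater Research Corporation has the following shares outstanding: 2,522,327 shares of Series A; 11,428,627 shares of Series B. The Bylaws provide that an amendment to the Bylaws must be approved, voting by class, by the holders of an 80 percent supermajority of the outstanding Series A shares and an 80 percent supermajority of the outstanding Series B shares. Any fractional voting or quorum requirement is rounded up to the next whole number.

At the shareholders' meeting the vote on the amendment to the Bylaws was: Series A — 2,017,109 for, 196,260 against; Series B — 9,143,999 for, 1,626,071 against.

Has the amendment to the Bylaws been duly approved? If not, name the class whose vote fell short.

Not approved — the Series A shares did not give the required vote.

Series A: 4/5 of 2522327 = 2017861.60, rounded up to 2017862; 2,017,862 required, 2,017,109 in favor — not approved.
Series B: 4/5 of 11428627 = 9142901.60, rounded up to 9142902; 9,142,902 required, 9,143,999 in favor — approved.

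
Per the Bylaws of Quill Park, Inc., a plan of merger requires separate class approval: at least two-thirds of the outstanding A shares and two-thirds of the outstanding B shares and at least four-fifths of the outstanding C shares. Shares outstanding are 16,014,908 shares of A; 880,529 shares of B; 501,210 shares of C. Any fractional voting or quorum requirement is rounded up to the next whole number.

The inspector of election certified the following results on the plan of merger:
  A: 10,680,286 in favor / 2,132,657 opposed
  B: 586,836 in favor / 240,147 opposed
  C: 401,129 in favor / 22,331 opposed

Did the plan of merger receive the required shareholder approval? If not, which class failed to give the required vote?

Not approved — the B shares did not give the required vote.

A: 2/3 of 16014908 = 10676605.33, rounded up to 10676606; 10,676,606 required, 10,680,286 in favor — approved.
B: 2/3 of 880529 = 587019.33, rounded up to 587020; 587,020 required, 586,836 in favor — not approved.
C: 4/5 of 501210 = 400968; 400,968 required, 401,129 in favor — approved.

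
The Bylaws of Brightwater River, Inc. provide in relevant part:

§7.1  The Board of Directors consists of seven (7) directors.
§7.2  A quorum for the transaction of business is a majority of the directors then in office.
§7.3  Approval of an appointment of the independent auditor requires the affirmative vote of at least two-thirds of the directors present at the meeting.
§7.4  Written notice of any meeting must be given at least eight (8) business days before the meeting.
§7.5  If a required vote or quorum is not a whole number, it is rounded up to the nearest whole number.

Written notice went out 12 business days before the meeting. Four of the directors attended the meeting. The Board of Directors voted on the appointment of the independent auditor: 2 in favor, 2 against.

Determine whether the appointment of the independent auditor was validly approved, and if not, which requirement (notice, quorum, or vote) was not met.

Invalid — vote requirement not satisfied.

Notice: 12 business days given; 8 required (12 ≥ 8). Satisfied.
Quorum: 4 present; quorum is 4. Satisfied.
Vote: the appointment of the independent auditor requires two-thirds of the directors present (4). 2/3 of 4 = 2.67, rounded up to 3, so 3 affirmative votes are needed; 2 voted in favor. Not satisfied.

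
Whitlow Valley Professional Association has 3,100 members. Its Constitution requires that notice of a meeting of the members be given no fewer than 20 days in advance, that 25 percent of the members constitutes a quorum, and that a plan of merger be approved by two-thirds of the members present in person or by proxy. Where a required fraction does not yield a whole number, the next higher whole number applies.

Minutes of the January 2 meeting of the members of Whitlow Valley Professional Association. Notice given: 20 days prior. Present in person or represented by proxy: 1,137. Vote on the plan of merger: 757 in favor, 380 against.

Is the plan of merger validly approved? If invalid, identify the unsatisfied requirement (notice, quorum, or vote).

Invalid — vote requirement not satisfied.

Notice: 20 days given; 20 required. Satisfied.
Quorum: 25% of 3,100 = 775; 1,137 present. Satisfied.
Vote: requires two-thirds of those present (1,137); 2/3 of 1137 = 758, so 758 needed; 757 in favor. Not satisfied.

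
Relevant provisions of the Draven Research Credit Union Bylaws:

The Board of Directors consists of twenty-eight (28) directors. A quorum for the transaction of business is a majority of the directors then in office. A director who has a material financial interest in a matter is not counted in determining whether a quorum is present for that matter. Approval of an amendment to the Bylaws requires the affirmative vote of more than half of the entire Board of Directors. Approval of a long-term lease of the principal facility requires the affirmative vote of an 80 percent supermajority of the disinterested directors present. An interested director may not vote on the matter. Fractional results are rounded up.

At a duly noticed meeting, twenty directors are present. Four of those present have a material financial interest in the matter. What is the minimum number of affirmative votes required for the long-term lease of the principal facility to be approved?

The long-term lease of the principal facility requires four-fifths of the disinterested directors present (20 − 4 = 16).
4/5 of 16 = 12.80, rounded up to 13.

13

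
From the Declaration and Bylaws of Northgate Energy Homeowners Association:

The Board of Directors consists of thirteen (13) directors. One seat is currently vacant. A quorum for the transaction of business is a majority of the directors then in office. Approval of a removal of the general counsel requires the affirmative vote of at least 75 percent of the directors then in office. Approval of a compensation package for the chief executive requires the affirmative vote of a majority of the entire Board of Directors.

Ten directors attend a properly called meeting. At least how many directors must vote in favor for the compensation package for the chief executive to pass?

The compensation package for the chief executive requires a majority of the entire Board of Directors (13).
A majority of 13 is 7.

7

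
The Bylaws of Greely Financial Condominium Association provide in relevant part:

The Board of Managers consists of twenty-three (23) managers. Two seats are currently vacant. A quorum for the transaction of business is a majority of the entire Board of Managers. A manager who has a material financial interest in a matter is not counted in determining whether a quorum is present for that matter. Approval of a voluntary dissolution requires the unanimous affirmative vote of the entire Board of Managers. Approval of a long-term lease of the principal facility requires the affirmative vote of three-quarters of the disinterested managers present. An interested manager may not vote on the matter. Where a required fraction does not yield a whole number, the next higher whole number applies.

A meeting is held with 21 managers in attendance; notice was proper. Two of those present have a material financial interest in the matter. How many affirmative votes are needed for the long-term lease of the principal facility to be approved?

The long-term lease of the principal facility requires three-fourths of the disinterested managers present (21 − 2 = 19).
3/4 of 19 = 14.25, rounded up to 15.

15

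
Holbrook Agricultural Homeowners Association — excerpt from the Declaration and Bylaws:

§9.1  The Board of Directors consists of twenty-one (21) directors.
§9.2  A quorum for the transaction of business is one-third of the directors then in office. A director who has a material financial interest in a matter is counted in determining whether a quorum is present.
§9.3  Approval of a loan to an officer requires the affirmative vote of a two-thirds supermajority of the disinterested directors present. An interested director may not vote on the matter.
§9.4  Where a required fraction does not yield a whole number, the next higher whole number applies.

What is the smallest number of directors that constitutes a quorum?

1/3 of 21 = 7.

7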